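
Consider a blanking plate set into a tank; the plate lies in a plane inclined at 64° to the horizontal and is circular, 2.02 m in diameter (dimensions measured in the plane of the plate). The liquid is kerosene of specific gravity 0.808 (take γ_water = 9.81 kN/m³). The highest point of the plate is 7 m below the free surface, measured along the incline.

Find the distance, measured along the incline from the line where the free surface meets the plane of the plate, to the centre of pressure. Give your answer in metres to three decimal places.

γ = 0.808 × 9.81 = 7.92648 kN/m³.
Let θ = 64° be the plate's angle to the horizontal; measure y along the incline from where the plane meets the free surface. Vertical depth h = y·sinθ with sinθ = 0.898794.
The centroid is at the centre, 1.01 m below the top of the plate, so y_c = 7 + 1.01 = 8.01 m and h_c = 8.01 × 0.898794 = 7.19934 m.
A = π(1.01)² = 3.20474 m².
Resultant F = γ·h_c·A = 7.92648 × 7.19934 × 3.20474 = 182.88 kN.
I_c = πr⁴/4 = π × 1.01⁴/4 = 0.817288 m⁴.
Centre of pressure: y_p = y_c + I_c/(y_c·A) = 8.01 + 0.817288/(8.01 × 3.20474) = 8.01 + 0.0318383 = 8.04184 m along the plane.

y_p = 8.042 m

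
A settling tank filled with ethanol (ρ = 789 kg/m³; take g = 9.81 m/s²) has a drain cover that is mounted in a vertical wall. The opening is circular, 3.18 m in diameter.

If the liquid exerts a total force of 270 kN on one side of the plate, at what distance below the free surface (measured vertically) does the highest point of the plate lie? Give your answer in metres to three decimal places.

γ = ρg = 789 × 9.81 / 1000 = 7.74009 kN/m³.
A = π(1.59)² = 7.94226 m².
From F = γ·h_c·A, the centroid depth is h_c = 270/(7.74009 × 7.94226) = 4.39211 m.
The centroid is at the centre, 1.59 m below the top of the plate, so the highest point sits at h_top = 4.39211 − 1.59 = 2.80211 m below the surface.

d_top ≈ 2.802 m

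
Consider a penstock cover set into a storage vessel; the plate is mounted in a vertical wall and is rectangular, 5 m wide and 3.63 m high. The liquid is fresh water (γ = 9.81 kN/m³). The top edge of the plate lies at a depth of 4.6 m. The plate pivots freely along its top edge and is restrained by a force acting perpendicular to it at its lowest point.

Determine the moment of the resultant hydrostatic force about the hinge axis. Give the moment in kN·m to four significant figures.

M ≈ 2269 kN·m

γ = 9.81 kN/m³.
The centroid lies 3.63/2 = 1.815 m below the top edge, so the centroid depth is h_c = 4.6 + 1.815 = 6.415 m.
A = 5 × 3.63 = 18.15 m².
Resultant F = γ·h_c·A = 9.81 × 6.415 × 18.15 = 1142.2 kN.
I_c = b·h³/12 = 5 × 3.63³/12 = 19.9301 m⁴.
Centre of pressure: y_p = y_c + I_c/(y_c·A) = 6.415 + 19.9301/(6.415 × 18.15) = 6.415 + 0.171173 = 6.58617 m along the plane.
The resultant acts 1.815 + 0.171173 = 1.98617 m (along the plate) below the hinge at the top edge, so the moment about the hinge is M = F × 1.98617 = 1142.2 × 1.98617 = 2268.6 kN·m.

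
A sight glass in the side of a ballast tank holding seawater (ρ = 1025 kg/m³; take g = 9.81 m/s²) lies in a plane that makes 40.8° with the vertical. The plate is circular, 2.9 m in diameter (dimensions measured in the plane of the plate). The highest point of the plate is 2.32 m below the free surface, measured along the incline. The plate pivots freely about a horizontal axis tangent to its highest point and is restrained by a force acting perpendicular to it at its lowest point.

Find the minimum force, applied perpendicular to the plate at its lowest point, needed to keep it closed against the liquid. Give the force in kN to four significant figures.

P ≈ 103.9 kN

γ = ρg = 1025 × 9.81 / 1000 = 10.05525 kN/m³.
The plate makes 40.8° with the vertical, i.e. θ = 90° − 40.8° = 49.2° to the horizontal. Measuring y along the incline from the free-surface line, vertical depth h = y·sinθ with sinθ = 0.756995.
The centroid is at the centre, 1.45 m below the top of the plate, so y_c = 2.32 + 1.45 = 3.77 m and h_c = 3.77 × 0.756995 = 2.85387 m.
A = π(1.45)² = 6.6052 m².
Resultant F = γ·h_c·A = 10.05525 × 2.85387 × 6.6052 = 189.545 kN.
I_c = πr⁴/4 = π × 1.45⁴/4 = 3.47186 m⁴.
Centre of pressure: y_p = y_c + I_c/(y_c·A) = 3.77 + 3.47186/(3.77 × 6.6052) = 3.77 + 0.139423 = 3.90942 m along the plane.
The resultant acts 1.45 + 0.139423 = 1.58942 m (along the plate) below the hinge at the top edge, so the moment about the hinge is M = F × 1.58942 = 189.545 × 1.58942 = 301.267 kN·m.
A normal force at the bottom, 2.9 m from the hinge, must supply this moment: P = 301.267/2.9 = 103.885 kN.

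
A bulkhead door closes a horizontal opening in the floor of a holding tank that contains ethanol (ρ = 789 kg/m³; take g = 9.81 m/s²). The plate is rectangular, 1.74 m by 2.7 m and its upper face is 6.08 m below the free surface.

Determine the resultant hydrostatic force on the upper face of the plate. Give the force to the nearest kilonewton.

γ = ρg = 789 × 9.81 / 1000 = 7.74009 kN/m³.
The plate is horizontal, so pressure is uniform at p = γ·h = 7.74009 × 6.08 = 47.0597 kN/m².
A = 1.74 × 2.7 = 4.698 m².
F = p·A = 47.0597 × 4.698 = 221.086 kN.

F ≈ 221 kN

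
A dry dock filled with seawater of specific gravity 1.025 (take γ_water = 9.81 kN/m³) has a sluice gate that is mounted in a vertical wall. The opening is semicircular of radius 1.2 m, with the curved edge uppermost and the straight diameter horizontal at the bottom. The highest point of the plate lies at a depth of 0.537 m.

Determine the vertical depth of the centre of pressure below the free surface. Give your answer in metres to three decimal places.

h_p = 1.310 m

γ = 1.025 × 9.81 = 10.05525 kN/m³.
The centroid lies 4r/(3π) = 0.509296 m above the diameter, so r − 4r/(3π) = 1.2 − 0.509296 = 0.690704 m below the topmost point, so the centroid depth is h_c = 0.537 + 0.690704 = 1.2277 m.
A = πr²/2 = π × 1.2²/2 = 2.26195 m².
Resultant F = γ·h_c·A = 10.05525 × 1.2277 × 2.26195 = 27.9234 kN.
I_c = (π/8 − 8/(9π))·r⁴ = 0.109757 × 1.2⁴ = 0.227592 m⁴.
Centre of pressure: y_p = y_c + I_c/(y_c·A) = 1.2277 + 0.227592/(1.2277 × 2.26195) = 1.2277 + 0.0819562 = 1.30966 m along the plane.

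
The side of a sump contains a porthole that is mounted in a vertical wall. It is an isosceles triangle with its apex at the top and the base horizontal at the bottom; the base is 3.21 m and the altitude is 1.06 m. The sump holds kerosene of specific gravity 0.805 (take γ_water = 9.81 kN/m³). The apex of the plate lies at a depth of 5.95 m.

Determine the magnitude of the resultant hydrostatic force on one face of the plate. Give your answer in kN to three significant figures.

F ≈ 89.4 kN

γ = 0.805 × 9.81 = 7.89705 kN/m³.
With the apex up, the centroid sits 2h/3 = 2 × 1.06/3 = 0.706667 m below the apex, so the centroid depth is h_c = 5.95 + 0.706667 = 6.65667 m.
A = ½ × 3.21 × 1.06 = 1.7013 m².
Resultant F = γ·h_c·A = 7.89705 × 6.65667 × 1.7013 = 89.434 kN.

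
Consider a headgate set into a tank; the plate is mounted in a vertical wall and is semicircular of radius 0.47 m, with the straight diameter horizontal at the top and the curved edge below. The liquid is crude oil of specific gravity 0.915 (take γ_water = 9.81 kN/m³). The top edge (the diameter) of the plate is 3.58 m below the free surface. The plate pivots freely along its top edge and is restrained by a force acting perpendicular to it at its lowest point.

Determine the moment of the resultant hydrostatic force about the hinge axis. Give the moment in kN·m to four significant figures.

M ≈ 2.396 kN·m

γ = 0.915 × 9.81 = 8.97615 kN/m³.
The centroid of a semicircle lies 4r/(3π) = 0.199474 m from the diameter, here below the top edge, so the centroid depth is h_c = 3.58 + 0.199474 = 3.77947 m.
A = πr²/2 = π × 0.47²/2 = 0.346989 m².
Resultant F = γ·h_c·A = 8.97615 × 3.77947 × 0.346989 = 11.7716 kN.
I_c = (π/8 − 8/(9π))·r⁴ = 0.109757 × 0.47⁴ = 0.00535579 m⁴.
Centre of pressure: y_p = y_c + I_c/(y_c·A) = 3.77947 + 0.00535579/(3.77947 × 0.346989) = 3.77947 + 0.00408392 = 3.78355 m along the plane.
The resultant acts 0.199474 + 0.00408392 = 0.203558 m (along the plate) below the hinge at the top edge, so the moment about the hinge is M = F × 0.203558 = 11.7716 × 0.203558 = 2.3962 kN·m.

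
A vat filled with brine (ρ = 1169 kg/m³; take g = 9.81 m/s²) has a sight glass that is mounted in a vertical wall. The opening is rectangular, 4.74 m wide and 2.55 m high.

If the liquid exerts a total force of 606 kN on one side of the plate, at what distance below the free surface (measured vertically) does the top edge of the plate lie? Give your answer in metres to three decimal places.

d_top ≈ 3.097 m

γ = ρg = 1169 × 9.81 / 1000 = 11.46789 kN/m³.
A = 4.74 × 2.55 = 12.087 m².
From F = γ·h_c·A, the centroid depth is h_c = 606/(11.46789 × 12.087) = 4.3719 m.
The centroid lies 2.55/2 = 1.275 m below the top edge, so the top edge sits at h_top = 4.3719 − 1.275 = 3.0969 m below the surface.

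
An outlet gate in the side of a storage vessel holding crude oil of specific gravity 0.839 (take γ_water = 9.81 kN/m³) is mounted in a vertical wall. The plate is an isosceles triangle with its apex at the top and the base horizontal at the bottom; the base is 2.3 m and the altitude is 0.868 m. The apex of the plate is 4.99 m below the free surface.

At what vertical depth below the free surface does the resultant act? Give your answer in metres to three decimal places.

γ = 0.839 × 9.81 = 8.23059 kN/m³.
With the apex up, the centroid sits 2h/3 = 2 × 0.868/3 = 0.578667 m below the apex, so the centroid depth is h_c = 4.99 + 0.578667 = 5.56867 m.
A = ½ × 2.3 × 0.868 = 0.9982 m².
Resultant F = γ·h_c·A = 8.23059 × 5.56867 × 0.9982 = 45.7509 kN.
I_c = b·h³/36 = 2.3 × 0.868³/36 = 0.0417815 m⁴.
Centre of pressure: y_p = y_c + I_c/(y_c·A) = 5.56867 + 0.0417815/(5.56867 × 0.9982) = 5.56867 + 0.00751649 = 5.57619 m along the plane.

h_p = 5.576 m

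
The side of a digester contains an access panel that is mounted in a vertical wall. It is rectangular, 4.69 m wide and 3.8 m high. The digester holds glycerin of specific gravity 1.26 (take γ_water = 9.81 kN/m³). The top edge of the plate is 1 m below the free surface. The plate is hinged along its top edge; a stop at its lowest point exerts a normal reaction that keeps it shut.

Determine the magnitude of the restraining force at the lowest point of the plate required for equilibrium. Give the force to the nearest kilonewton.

P ≈ 389 kN

γ = 1.26 × 9.81 = 12.3606 kN/m³.
The centroid lies 3.8/2 = 1.9 m below the top edge, so the centroid depth is h_c = 1 + 1.9 = 2.9 m.
A = 4.69 × 3.8 = 17.822 m².
Resultant F = γ·h_c·A = 12.3606 × 2.9 × 17.822 = 638.843 kN.
I_c = b·h³/12 = 4.69 × 3.8³/12 = 21.4458 m⁴.
Centre of pressure: y_p = y_c + I_c/(y_c·A) = 2.9 + 21.4458/(2.9 × 17.822) = 2.9 + 0.414942 = 3.31494 m along the plane.
The resultant acts 1.9 + 0.414942 = 2.31494 m (along the plate) below the hinge at the top edge, so the moment about the hinge is M = F × 2.31494 = 638.843 × 2.31494 = 1478.88 kN·m.
A normal force at the bottom, 3.8 m from the hinge, must supply this moment: P = 1478.88/3.8 = 389.179 kN.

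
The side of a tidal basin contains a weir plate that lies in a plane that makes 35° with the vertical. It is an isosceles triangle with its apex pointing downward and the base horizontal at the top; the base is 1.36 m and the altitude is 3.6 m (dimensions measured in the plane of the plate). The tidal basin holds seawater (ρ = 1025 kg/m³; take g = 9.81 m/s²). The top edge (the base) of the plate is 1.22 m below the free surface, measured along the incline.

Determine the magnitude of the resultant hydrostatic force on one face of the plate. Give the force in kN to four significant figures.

F ≈ 48.80 kN

γ = ρg = 1025 × 9.81 / 1000 = 10.05525 kN/m³.
The plate makes 35° with the vertical, i.e. θ = 90° − 35° = 55° to the horizontal. Measuring y along the incline from the free-surface line, vertical depth h = y·sinθ with sinθ = 0.819152.
With the apex down, the centroid sits h/3 = 3.6/3 = 1.2 m below the base (the top edge), so y_c = 1.22 + 1.2 = 2.42 m and h_c = 2.42 × 0.819152 = 1.98235 m.
A = ½ × 1.36 × 3.6 = 2.448 m².
Resultant F = γ·h_c·A = 10.05525 × 1.98235 × 2.448 = 48.796 kN.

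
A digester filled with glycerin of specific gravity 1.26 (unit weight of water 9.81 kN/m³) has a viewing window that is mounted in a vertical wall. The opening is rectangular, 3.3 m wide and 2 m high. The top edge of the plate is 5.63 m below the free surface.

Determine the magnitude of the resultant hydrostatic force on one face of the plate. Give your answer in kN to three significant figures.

F ≈ 541 kN

γ = 1.26 × 9.81 = 12.3606 kN/m³.
The centroid lies 2/2 = 1 m below the top edge, so the centroid depth is h_c = 5.63 + 1 = 6.63 m.
A = 3.3 × 2 = 6.6 m².
Resultant F = γ·h_c·A = 12.3606 × 6.63 × 6.6 = 540.875 kN.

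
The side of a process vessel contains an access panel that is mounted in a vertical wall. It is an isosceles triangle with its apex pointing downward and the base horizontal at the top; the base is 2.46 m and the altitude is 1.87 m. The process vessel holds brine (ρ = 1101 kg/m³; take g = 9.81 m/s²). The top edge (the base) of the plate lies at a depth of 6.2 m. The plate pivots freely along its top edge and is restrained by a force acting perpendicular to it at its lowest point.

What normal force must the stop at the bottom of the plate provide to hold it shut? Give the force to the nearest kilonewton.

P ≈ 59 kN

γ = ρg = 1101 × 9.81 / 1000 = 10.80081 kN/m³.
With the apex down, the centroid sits h/3 = 1.87/3 = 0.623333 m below the base (the top edge), so the centroid depth is h_c = 6.2 + 0.623333 = 6.82333 m.
A = ½ × 2.46 × 1.87 = 2.3001 m².
Resultant F = γ·h_c·A = 10.80081 × 6.82333 × 2.3001 = 169.512 kN.
I_c = b·h³/36 = 2.46 × 1.87³/36 = 0.446846 m⁴.
Centre of pressure: y_p = y_c + I_c/(y_c·A) = 6.82333 + 0.446846/(6.82333 × 2.3001) = 6.82333 + 0.0284718 = 6.8518 m along the plane.
The resultant acts 0.623333 + 0.0284718 = 0.651805 m (along the plate) below the hinge at the top edge, so the moment about the hinge is M = F × 0.651805 = 169.512 × 0.651805 = 110.489 kN·m.
A normal force at the bottom, 1.87 m from the hinge, must supply this moment: P = 110.489/1.87 = 59.085 kN.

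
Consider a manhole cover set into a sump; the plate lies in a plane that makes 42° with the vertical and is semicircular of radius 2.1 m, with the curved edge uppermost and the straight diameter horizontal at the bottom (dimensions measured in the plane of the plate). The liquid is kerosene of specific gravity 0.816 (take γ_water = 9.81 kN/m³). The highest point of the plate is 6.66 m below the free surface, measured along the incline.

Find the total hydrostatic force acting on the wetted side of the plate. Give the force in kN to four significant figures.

F ≈ 324.3 kN

γ = 0.816 × 9.81 = 8.00496 kN/m³.
The plate makes 42° with the vertical, i.e. θ = 90° − 42° = 48° to the horizontal. Measuring y along the incline from the free-surface line, vertical depth h = y·sinθ with sinθ = 0.743145.
The centroid lies 4r/(3π) = 0.891268 m above the diameter, so r − 4r/(3π) = 2.1 − 0.891268 = 1.20873 m below the topmost point, so y_c = 6.66 + 1.20873 = 7.86873 m and h_c = 7.86873 × 0.743145 = 5.84761 m.
A = πr²/2 = π × 2.1²/2 = 6.92721 m².
Resultant F = γ·h_c·A = 8.00496 × 5.84761 × 6.92721 = 324.262 kN.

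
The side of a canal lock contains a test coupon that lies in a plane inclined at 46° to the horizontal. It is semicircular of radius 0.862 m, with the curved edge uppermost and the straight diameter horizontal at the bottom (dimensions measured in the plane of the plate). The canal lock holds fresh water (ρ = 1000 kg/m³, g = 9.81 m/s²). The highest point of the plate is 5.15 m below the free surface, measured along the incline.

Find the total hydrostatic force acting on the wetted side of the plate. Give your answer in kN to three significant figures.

γ = ρg = 1000 × 9.81 = 9810 N/m³ = 9.81 kN/m³.
Let θ = 46° be the plate's angle to the horizontal; measure y along the incline from where the plane meets the free surface. Vertical depth h = y·sinθ with sinθ = 0.719340.
The centroid lies 4r/(3π) = 0.365844 m above the diameter, so r − 4r/(3π) = 0.862 − 0.365844 = 0.496156 m below the topmost point, so y_c = 5.15 + 0.496156 = 5.64616 m and h_c = 5.64616 × 0.719340 = 4.06151 m.
A = πr²/2 = π × 0.862²/2 = 1.16717 m².
Resultant F = γ·h_c·A = 9.81 × 4.06151 × 1.16717 = 46.504 kN.

F ≈ 46.5 kN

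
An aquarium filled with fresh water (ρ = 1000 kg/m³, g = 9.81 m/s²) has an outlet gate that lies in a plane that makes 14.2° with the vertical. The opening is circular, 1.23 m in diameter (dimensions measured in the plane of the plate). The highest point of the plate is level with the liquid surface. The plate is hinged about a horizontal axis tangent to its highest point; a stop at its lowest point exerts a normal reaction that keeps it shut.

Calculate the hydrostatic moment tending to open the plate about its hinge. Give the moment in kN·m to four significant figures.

M ≈ 5.343 kN·m

γ = ρg = 1000 × 9.81 = 9810 N/m³ = 9.81 kN/m³.
The plate makes 14.2° with the vertical, i.e. θ = 90° − 14.2° = 75.8° to the horizontal. Measuring y along the incline from the free-surface line, vertical depth h = y·sinθ with sinθ = 0.969445.
The centroid is at the centre, 0.615 m below the top of the plate, so y_c = 0.615 m and h_c = 0.615 × 0.969445 = 0.596209 m.
A = π(0.615)² = 1.18823 m².
Resultant F = γ·h_c·A = 9.81 × 0.596209 × 1.18823 = 6.94973 kN.
I_c = πr⁴/4 = π × 0.615⁴/4 = 0.112354 m⁴.
Centre of pressure: y_p = y_c + I_c/(y_c·A) = 0.615 + 0.112354/(0.615 × 1.18823) = 0.615 + 0.153749 = 0.768749 m along the plane.
The resultant acts 0.615 + 0.153749 = 0.768749 m (along the plate) below the hinge at the top edge, so the moment about the hinge is M = F × 0.768749 = 6.94973 × 0.768749 = 5.3426 kN·m.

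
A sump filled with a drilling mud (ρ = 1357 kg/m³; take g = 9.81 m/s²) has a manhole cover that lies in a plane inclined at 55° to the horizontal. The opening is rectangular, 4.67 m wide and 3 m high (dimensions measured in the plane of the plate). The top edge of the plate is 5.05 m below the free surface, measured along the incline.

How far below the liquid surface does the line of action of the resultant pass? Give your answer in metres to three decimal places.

γ = ρg = 1357 × 9.81 / 1000 = 13.31217 kN/m³.
Let θ = 55° be the plate's angle to the horizontal; measure y along the incline from where the plane meets the free surface. Vertical depth h = y·sinθ with sinθ = 0.819152.
The centroid lies 3/2 = 1.5 m below the top edge, so y_c = 5.05 + 1.5 = 6.55 m and h_c = 6.55 × 0.819152 = 5.36545 m.
A = 4.67 × 3 = 14.01 m².
Resultant F = γ·h_c·A = 13.31217 × 5.36545 × 14.01 = 1000.68 kN.
I_c = b·h³/12 = 4.67 × 3³/12 = 10.5075 m⁴.
Centre of pressure: y_p = y_c + I_c/(y_c·A) = 6.55 + 10.5075/(6.55 × 14.01) = 6.55 + 0.114504 = 6.6645 m along the plane.
Vertically, h_p = y_p·sinθ = 6.6645 × 0.819152 = 5.45924 m.

h_p = 5.459 m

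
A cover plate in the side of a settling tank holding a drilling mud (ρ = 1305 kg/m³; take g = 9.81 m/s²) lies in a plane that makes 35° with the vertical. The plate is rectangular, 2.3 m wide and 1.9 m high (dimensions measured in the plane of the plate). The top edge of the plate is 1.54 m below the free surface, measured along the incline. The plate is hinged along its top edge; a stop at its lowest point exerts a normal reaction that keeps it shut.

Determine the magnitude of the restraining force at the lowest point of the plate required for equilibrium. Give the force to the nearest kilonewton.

γ = ρg = 1305 × 9.81 / 1000 = 12.80205 kN/m³.
The plate makes 35° with the vertical, i.e. θ = 90° − 35° = 55° to the horizontal. Measuring y along the incline from the free-surface line, vertical depth h = y·sinθ with sinθ = 0.819152.
The centroid lies 1.9/2 = 0.95 m below the top edge, so y_c = 1.54 + 0.95 = 2.49 m and h_c = 2.49 × 0.819152 = 2.03969 m.
A = 2.3 × 1.9 = 4.37 m².
Resultant F = γ·h_c·A = 12.80205 × 2.03969 × 4.37 = 114.11 kN.
I_c = b·h³/12 = 2.3 × 1.9³/12 = 1.31464 m⁴.
Centre of pressure: y_p = y_c + I_c/(y_c·A) = 2.49 + 1.31464/(2.49 × 4.37) = 2.49 + 0.120816 = 2.61082 m along the plane.
The resultant acts 0.95 + 0.120816 = 1.07082 m (along the plate) below the hinge at the top edge, so the moment about the hinge is M = F × 1.07082 = 114.11 × 1.07082 = 122.191 kN·m.
A normal force at the bottom, 1.9 m from the hinge, must supply this moment: P = 122.191/1.9 = 64.3111 kN.

P ≈ 64 kN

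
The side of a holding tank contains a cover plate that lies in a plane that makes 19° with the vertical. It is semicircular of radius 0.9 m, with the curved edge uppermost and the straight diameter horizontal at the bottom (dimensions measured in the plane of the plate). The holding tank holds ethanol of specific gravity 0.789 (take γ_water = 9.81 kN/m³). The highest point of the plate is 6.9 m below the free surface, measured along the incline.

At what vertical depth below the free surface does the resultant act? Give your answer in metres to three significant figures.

h_p = 7.02 m

γ = 0.789 × 9.81 = 7.74009 kN/m³.
The plate makes 19° with the vertical, i.e. θ = 90° − 19° = 71° to the horizontal. Measuring y along the incline from the free-surface line, vertical depth h = y·sinθ with sinθ = 0.945519.
The centroid lies 4r/(3π) = 0.381972 m above the diameter, so r − 4r/(3π) = 0.9 − 0.381972 = 0.518028 m below the topmost point, so y_c = 6.9 + 0.518028 = 7.41803 m and h_c = 7.41803 × 0.945519 = 7.01389 m.
A = πr²/2 = π × 0.9²/2 = 1.27235 m².
Resultant F = γ·h_c·A = 7.74009 × 7.01389 × 1.27235 = 69.0735 kN.
I_c = (π/8 − 8/(9π))·r⁴ = 0.109757 × 0.9⁴ = 0.0720116 m⁴.
Centre of pressure: y_p = y_c + I_c/(y_c·A) = 7.41803 + 0.0720116/(7.41803 × 1.27235) = 7.41803 + 0.0076297 = 7.42566 m along the plane.
Vertically, h_p = y_p·sinθ = 7.42566 × 0.945519 = 7.0211 m.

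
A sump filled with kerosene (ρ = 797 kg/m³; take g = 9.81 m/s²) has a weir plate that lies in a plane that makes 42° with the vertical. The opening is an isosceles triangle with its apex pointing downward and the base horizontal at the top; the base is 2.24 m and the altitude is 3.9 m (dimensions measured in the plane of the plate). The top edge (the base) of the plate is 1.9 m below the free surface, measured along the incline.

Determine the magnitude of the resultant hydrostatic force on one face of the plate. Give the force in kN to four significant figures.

F ≈ 81.21 kN

γ = ρg = 797 × 9.81 / 1000 = 7.81857 kN/m³.
The plate makes 42° with the vertical, i.e. θ = 90° − 42° = 48° to the horizontal. Measuring y along the incline from the free-surface line, vertical depth h = y·sinθ with sinθ = 0.743145.
With the apex down, the centroid sits h/3 = 3.9/3 = 1.3 m below the base (the top edge), so y_c = 1.9 + 1.3 = 3.2 m and h_c = 3.2 × 0.743145 = 2.37806 m.
A = ½ × 2.24 × 3.9 = 4.368 m².
Resultant F = γ·h_c·A = 7.81857 × 2.37806 × 4.368 = 81.2143 kN.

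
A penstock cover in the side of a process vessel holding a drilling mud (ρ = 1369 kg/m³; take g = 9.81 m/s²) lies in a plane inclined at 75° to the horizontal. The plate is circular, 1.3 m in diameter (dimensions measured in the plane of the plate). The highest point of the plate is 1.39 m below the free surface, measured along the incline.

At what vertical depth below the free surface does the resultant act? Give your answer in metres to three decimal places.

h_p = 2.021 m

γ = ρg = 1369 × 9.81 / 1000 = 13.42989 kN/m³.
Let θ = 75° be the plate's angle to the horizontal; measure y along the incline from where the plane meets the free surface. Vertical depth h = y·sinθ with sinθ = 0.965926.
The centroid is at the centre, 0.65 m below the top of the plate, so y_c = 1.39 + 0.65 = 2.04 m and h_c = 2.04 × 0.965926 = 1.97049 m.
A = π(0.65)² = 1.32732 m².
Resultant F = γ·h_c·A = 13.42989 × 1.97049 × 1.32732 = 35.1255 kN.
I_c = πr⁴/4 = π × 0.65⁴/4 = 0.140198 m⁴.
Centre of pressure: y_p = y_c + I_c/(y_c·A) = 2.04 + 0.140198/(2.04 × 1.32732) = 2.04 + 0.0517769 = 2.09178 m along the plane.
Vertically, h_p = y_p·sinθ = 2.09178 × 0.965926 = 2.0205 m.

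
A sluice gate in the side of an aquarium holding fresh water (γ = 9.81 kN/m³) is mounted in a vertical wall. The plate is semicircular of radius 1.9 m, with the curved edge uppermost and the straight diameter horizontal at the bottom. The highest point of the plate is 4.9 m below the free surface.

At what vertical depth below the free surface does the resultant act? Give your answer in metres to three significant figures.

h_p = 6.04 m

γ = 9.81 kN/m³.
The centroid lies 4r/(3π) = 0.806385 m above the diameter, so r − 4r/(3π) = 1.9 − 0.806385 = 1.09361 m below the topmost point, so the centroid depth is h_c = 4.9 + 1.09361 = 5.99361 m.
A = πr²/2 = π × 1.9²/2 = 5.67057 m².
Resultant F = γ·h_c·A = 9.81 × 5.99361 × 5.67057 = 333.414 kN.
I_c = (π/8 − 8/(9π))·r⁴ = 0.109757 × 1.9⁴ = 1.43036 m⁴.
Centre of pressure: y_p = y_c + I_c/(y_c·A) = 5.99361 + 1.43036/(5.99361 × 5.67057) = 5.99361 + 0.0420853 = 6.0357 m along the plane.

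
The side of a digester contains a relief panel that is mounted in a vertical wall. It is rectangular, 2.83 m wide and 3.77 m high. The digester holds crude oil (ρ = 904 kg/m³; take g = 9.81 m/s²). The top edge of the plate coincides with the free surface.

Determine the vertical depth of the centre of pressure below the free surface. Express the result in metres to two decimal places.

h_p = 2.51 m

γ = ρg = 904 × 9.81 / 1000 = 8.86824 kN/m³.
The centroid lies 3.77/2 = 1.885 m below the top edge, so the centroid depth is h_c = 1.885 m.
A = 2.83 × 3.77 = 10.6691 m².
Resultant F = γ·h_c·A = 8.86824 × 1.885 × 10.6691 = 178.351 kN.
I_c = b·h³/12 = 2.83 × 3.77³/12 = 12.6366 m⁴.
Centre of pressure: y_p = y_c + I_c/(y_c·A) = 1.885 + 12.6366/(1.885 × 10.6691) = 1.885 + 0.628335 = 2.51334 m along the plane.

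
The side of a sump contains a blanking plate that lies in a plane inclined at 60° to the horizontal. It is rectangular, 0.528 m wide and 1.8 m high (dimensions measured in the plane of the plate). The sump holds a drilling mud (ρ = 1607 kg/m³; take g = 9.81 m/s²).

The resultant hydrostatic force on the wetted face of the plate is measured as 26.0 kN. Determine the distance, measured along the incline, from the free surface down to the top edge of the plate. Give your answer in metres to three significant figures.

γ = ρg = 1607 × 9.81 / 1000 = 15.76467 kN/m³.
A = 0.528 × 1.8 = 0.9504 m².
From F = γ·h_c·A, the centroid depth is h_c = 26.0/(15.76467 × 0.9504) = 1.73533 m.
Let θ = 60° be the plate's angle to the horizontal; measure y along the incline from where the plane meets the free surface. Vertical depth h = y·sinθ with sinθ = 0.866025.
Along the incline, y_c = h_c/sinθ = 1.73533/0.866025 = 2.00379 m.
The centroid lies 1.8/2 = 0.9 m below the top edge, so the top edge sits at y_top = 2.00379 − 0.9 = 1.10379 m along the incline.

y_top ≈ 1.10 m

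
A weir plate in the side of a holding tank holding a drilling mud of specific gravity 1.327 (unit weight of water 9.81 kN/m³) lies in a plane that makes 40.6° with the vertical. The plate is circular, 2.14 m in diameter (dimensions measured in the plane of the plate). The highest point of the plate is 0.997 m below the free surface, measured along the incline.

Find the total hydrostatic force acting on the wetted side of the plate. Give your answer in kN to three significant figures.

γ = 1.327 × 9.81 = 13.01787 kN/m³.
The plate makes 40.6° with the vertical, i.e. θ = 90° − 40.6° = 49.4° to the horizontal. Measuring y along the incline from the free-surface line, vertical depth h = y·sinθ with sinθ = 0.759271.
The centroid is at the centre, 1.07 m below the top of the plate, so y_c = 0.997 + 1.07 = 2.067 m and h_c = 2.067 × 0.759271 = 1.56941 m.
A = π(1.07)² = 3.59681 m².
Resultant F = γ·h_c·A = 13.01787 × 1.56941 × 3.59681 = 73.4842 kN.

F ≈ 73.5 kN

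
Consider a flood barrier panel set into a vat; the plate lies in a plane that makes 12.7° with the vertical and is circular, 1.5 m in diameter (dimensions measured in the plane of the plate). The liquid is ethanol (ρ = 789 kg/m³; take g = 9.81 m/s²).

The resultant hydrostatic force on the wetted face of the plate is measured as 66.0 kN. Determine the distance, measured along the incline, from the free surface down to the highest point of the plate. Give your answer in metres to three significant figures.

y_top ≈ 4.20 m

γ = ρg = 789 × 9.81 / 1000 = 7.74009 kN/m³.
A = π(0.75)² = 1.76715 m².
From F = γ·h_c·A, the centroid depth is h_c = 66.0/(7.74009 × 1.76715) = 4.8253 m.
The plate makes 12.7° with the vertical, i.e. θ = 90° − 12.7° = 77.3° to the horizontal. Measuring y along the incline from the free-surface line, vertical depth h = y·sinθ with sinθ = 0.975535.
Along the incline, y_c = h_c/sinθ = 4.8253/0.975535 = 4.94631 m.
The centroid is at the centre, 0.75 m below the top of the plate, so the highest point sits at y_top = 4.94631 − 0.75 = 4.19631 m along the incline.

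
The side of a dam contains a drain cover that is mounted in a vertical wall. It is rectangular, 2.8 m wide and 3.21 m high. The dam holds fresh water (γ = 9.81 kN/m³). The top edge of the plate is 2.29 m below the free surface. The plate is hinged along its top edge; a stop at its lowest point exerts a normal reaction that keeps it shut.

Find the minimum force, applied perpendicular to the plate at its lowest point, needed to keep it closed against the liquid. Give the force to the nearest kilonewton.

P ≈ 195 kN

γ = 9.81 kN/m³.
The centroid lies 3.21/2 = 1.605 m below the top edge, so the centroid depth is h_c = 2.29 + 1.605 = 3.895 m.
A = 2.8 × 3.21 = 8.988 m².
Resultant F = γ·h_c·A = 9.81 × 3.895 × 8.988 = 343.431 kN.
I_c = b·h³/12 = 2.8 × 3.21³/12 = 7.71777 m⁴.
Centre of pressure: y_p = y_c + I_c/(y_c·A) = 3.895 + 7.71777/(3.895 × 8.988) = 3.895 + 0.220456 = 4.11546 m along the plane.
The resultant acts 1.605 + 0.220456 = 1.82546 m (along the plate) below the hinge at the top edge, so the moment about the hinge is M = F × 1.82546 = 343.431 × 1.82546 = 626.92 kN·m.
A normal force at the bottom, 3.21 m from the hinge, must supply this moment: P = 626.92/3.21 = 195.302 kN.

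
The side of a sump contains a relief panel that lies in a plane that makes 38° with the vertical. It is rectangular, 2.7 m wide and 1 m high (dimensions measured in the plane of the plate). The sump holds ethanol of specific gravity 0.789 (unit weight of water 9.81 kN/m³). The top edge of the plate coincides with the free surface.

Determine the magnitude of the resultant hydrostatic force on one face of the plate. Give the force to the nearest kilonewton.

γ = 0.789 × 9.81 = 7.74009 kN/m³.
The plate makes 38° with the vertical, i.e. θ = 90° − 38° = 52° to the horizontal. Measuring y along the incline from the free-surface line, vertical depth h = y·sinθ with sinθ = 0.788011.
The centroid lies 1/2 = 0.5 m below the top edge, so y_c = 0.5 m and h_c = 0.5 × 0.788011 = 0.394006 m.
A = 2.7 × 1 = 2.7 m².
Resultant F = γ·h_c·A = 7.74009 × 0.394006 × 2.7 = 8.23403 kN.

F ≈ 8 kN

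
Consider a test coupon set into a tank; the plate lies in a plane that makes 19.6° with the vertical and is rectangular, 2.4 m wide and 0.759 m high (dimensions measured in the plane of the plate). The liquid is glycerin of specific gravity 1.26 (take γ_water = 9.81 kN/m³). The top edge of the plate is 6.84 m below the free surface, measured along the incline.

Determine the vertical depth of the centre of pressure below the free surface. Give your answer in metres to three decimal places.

h_p = 6.807 m

γ = 1.26 × 9.81 = 12.3606 kN/m³.
The plate makes 19.6° with the vertical, i.e. θ = 90° − 19.6° = 70.4° to the horizontal. Measuring y along the incline from the free-surface line, vertical depth h = y·sinθ with sinθ = 0.942057.
The centroid lies 0.759/2 = 0.3795 m below the top edge, so y_c = 6.84 + 0.3795 = 7.2195 m and h_c = 7.2195 × 0.942057 = 6.80118 m.
A = 2.4 × 0.759 = 1.8216 m².
Resultant F = γ·h_c·A = 12.3606 × 6.80118 × 1.8216 = 153.136 kN.
I_c = b·h³/12 = 2.4 × 0.759³/12 = 0.0874491 m⁴.
Centre of pressure: y_p = y_c + I_c/(y_c·A) = 7.2195 + 0.0874491/(7.2195 × 1.8216) = 7.2195 + 0.0066496 = 7.22615 m along the plane.
Vertically, h_p = y_p·sinθ = 7.22615 × 0.942057 = 6.80745 m.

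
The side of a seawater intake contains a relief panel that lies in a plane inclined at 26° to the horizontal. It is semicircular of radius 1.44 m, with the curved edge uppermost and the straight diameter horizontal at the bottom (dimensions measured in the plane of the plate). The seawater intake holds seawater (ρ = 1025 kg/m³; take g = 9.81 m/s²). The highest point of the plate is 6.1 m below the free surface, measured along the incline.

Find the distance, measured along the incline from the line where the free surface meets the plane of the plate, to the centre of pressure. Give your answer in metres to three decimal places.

γ = ρg = 1025 × 9.81 / 1000 = 10.05525 kN/m³.
Let θ = 26° be the plate's angle to the horizontal; measure y along the incline from where the plane meets the free surface. Vertical depth h = y·sinθ with sinθ = 0.438371.
The centroid lies 4r/(3π) = 0.611155 m above the diameter, so r − 4r/(3π) = 1.44 − 0.611155 = 0.828845 m below the topmost point, so y_c = 6.1 + 0.828845 = 6.92884 m and h_c = 6.92884 × 0.438371 = 3.0374 m.
A = πr²/2 = π × 1.44²/2 = 3.2572 m².
Resultant F = γ·h_c·A = 10.05525 × 3.0374 × 3.2572 = 99.4808 kN.
I_c = (π/8 − 8/(9π))·r⁴ = 0.109757 × 1.44⁴ = 0.471935 m⁴.
Centre of pressure: y_p = y_c + I_c/(y_c·A) = 6.92884 + 0.471935/(6.92884 × 3.2572) = 6.92884 + 0.0209111 = 6.94975 m along the plane.

y_p = 6.950 m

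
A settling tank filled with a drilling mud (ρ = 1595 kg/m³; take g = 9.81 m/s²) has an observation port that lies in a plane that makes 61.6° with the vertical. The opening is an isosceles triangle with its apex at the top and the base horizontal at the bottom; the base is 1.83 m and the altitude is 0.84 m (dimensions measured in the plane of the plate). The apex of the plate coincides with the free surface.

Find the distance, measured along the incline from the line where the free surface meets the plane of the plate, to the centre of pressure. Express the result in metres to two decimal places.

γ = ρg = 1595 × 9.81 / 1000 = 15.64695 kN/m³.
The plate makes 61.6° with the vertical, i.e. θ = 90° − 61.6° = 28.4° to the horizontal. Measuring y along the incline from the free-surface line, vertical depth h = y·sinθ with sinθ = 0.475624.
With the apex up, the centroid sits 2h/3 = 2 × 0.84/3 = 0.56 m below the apex, so y_c = 0.56 m and h_c = 0.56 × 0.475624 = 0.266349 m.
A = ½ × 1.83 × 0.84 = 0.7686 m².
Resultant F = γ·h_c·A = 15.64695 × 0.266349 × 0.7686 = 3.20318 kN.
I_c = b·h³/36 = 1.83 × 0.84³/36 = 0.0301291 m⁴.
Centre of pressure: y_p = y_c + I_c/(y_c·A) = 0.56 + 0.0301291/(0.56 × 0.7686) = 0.56 + 0.07 = 0.63 m along the plane.

y_p = 0.63 m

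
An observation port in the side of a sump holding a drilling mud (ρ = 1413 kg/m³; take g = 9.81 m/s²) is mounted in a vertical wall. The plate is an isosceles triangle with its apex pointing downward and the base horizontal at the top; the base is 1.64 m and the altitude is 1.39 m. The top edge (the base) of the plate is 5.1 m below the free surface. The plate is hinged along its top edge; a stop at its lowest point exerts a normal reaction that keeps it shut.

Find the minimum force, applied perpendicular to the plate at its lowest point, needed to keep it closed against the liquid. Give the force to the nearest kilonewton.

γ = ρg = 1413 × 9.81 / 1000 = 13.86153 kN/m³.
With the apex down, the centroid sits h/3 = 1.39/3 = 0.463333 m below the base (the top edge), so the centroid depth is h_c = 5.1 + 0.463333 = 5.56333 m.
A = ½ × 1.64 × 1.39 = 1.1398 m².
Resultant F = γ·h_c·A = 13.86153 × 5.56333 × 1.1398 = 87.8971 kN.
I_c = b·h³/36 = 1.64 × 1.39³/36 = 0.122345 m⁴.
Centre of pressure: y_p = y_c + I_c/(y_c·A) = 5.56333 + 0.122345/(5.56333 × 1.1398) = 5.56333 + 0.019294 = 5.58262 m along the plane.
The resultant acts 0.463333 + 0.019294 = 0.482627 m (along the plate) below the hinge at the top edge, so the moment about the hinge is M = F × 0.482627 = 87.8971 × 0.482627 = 42.4215 kN·m.
A normal force at the bottom, 1.39 m from the hinge, must supply this moment: P = 42.4215/1.39 = 30.5191 kN.

P ≈ 31 kN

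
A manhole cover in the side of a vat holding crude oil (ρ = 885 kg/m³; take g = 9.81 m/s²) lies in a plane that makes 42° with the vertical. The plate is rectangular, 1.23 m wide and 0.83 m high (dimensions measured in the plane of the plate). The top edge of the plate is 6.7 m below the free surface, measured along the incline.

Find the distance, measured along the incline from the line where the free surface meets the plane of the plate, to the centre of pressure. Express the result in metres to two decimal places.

γ = ρg = 885 × 9.81 / 1000 = 8.68185 kN/m³.
The plate makes 42° with the vertical, i.e. θ = 90° − 42° = 48° to the horizontal. Measuring y along the incline from the free-surface line, vertical depth h = y·sinθ with sinθ = 0.743145.
The centroid lies 0.83/2 = 0.415 m below the top edge, so y_c = 6.7 + 0.415 = 7.115 m and h_c = 7.115 × 0.743145 = 5.28748 m.
A = 1.23 × 0.83 = 1.0209 m².
Resultant F = γ·h_c·A = 8.68185 × 5.28748 × 1.0209 = 46.8645 kN.
I_c = b·h³/12 = 1.23 × 0.83³/12 = 0.0586082 m⁴.
Centre of pressure: y_p = y_c + I_c/(y_c·A) = 7.115 + 0.0586082/(7.115 × 1.0209) = 7.115 + 0.00806864 = 7.12307 m along the plane.

y_p = 7.12 m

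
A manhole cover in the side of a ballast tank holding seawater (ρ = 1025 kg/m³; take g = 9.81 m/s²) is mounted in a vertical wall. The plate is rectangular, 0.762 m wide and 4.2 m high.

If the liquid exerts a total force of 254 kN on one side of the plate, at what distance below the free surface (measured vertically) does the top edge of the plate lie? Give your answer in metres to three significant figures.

γ = ρg = 1025 × 9.81 / 1000 = 10.05525 kN/m³.
A = 0.762 × 4.2 = 3.2004 m².
From F = γ·h_c·A, the centroid depth is h_c = 254/(10.05525 × 3.2004) = 7.8929 m.
The centroid lies 4.2/2 = 2.1 m below the top edge, so the top edge sits at h_top = 7.8929 − 2.1 = 5.7929 m below the surface.

d_top ≈ 5.79 m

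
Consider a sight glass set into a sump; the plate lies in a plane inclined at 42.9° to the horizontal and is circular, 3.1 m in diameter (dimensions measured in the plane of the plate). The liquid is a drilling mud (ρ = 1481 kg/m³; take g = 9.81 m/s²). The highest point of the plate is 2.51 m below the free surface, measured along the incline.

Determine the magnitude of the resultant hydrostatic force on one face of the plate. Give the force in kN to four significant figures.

F ≈ 303.1 kN

γ = ρg = 1481 × 9.81 / 1000 = 14.52861 kN/m³.
Let θ = 42.9° be the plate's angle to the horizontal; measure y along the incline from where the plane meets the free surface. Vertical depth h = y·sinθ with sinθ = 0.680721.
The centroid is at the centre, 1.55 m below the top of the plate, so y_c = 2.51 + 1.55 = 4.06 m and h_c = 4.06 × 0.680721 = 2.76373 m.
A = π(1.55)² = 7.54768 m².
Resultant F = γ·h_c·A = 14.52861 × 2.76373 × 7.54768 = 303.063 kN.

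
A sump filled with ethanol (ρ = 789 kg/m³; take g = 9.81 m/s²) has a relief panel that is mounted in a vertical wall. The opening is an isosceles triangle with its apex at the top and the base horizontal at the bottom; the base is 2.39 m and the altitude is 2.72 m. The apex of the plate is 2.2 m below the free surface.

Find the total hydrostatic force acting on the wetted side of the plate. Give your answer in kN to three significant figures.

γ = ρg = 789 × 9.81 / 1000 = 7.74009 kN/m³.
With the apex up, the centroid sits 2h/3 = 2 × 2.72/3 = 1.81333 m below the apex, so the centroid depth is h_c = 2.2 + 1.81333 = 4.01333 m.
A = ½ × 2.39 × 2.72 = 3.2504 m².
Resultant F = γ·h_c·A = 7.74009 × 4.01333 × 3.2504 = 100.969 kN.

F ≈ 101 kN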